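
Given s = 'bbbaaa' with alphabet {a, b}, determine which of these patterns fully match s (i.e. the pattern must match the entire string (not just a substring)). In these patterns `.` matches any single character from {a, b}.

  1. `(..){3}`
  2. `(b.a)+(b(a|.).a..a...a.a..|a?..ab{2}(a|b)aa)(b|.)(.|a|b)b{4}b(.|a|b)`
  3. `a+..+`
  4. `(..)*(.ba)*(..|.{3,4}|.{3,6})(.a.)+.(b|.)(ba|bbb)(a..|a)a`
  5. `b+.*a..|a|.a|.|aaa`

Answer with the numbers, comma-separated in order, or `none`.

1 → match
2 → no match
3 → no match — must start with 'a'
4 → no match
5 → match

1, 5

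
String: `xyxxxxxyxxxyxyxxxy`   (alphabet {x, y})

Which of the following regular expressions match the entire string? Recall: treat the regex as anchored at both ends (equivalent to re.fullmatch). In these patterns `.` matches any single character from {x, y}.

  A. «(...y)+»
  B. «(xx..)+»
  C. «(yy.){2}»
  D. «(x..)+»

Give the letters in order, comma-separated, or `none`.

A → no match
B → no match — must start with `xx`
C → no match — must start with `yy`
D → match

D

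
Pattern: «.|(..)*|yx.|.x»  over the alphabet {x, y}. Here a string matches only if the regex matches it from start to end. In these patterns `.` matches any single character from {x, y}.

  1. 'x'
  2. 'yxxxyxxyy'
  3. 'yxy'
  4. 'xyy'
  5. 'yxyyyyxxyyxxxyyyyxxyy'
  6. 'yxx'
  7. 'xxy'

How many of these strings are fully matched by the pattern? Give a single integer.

3

1. 'x' → match
2. 'yxxxyxxyy' → no match
3. 'yxy' → match
4. 'xyy' → no match
5 → no match
6. 'yxx' → match
7. 'xxy' → no match
Total matched: 3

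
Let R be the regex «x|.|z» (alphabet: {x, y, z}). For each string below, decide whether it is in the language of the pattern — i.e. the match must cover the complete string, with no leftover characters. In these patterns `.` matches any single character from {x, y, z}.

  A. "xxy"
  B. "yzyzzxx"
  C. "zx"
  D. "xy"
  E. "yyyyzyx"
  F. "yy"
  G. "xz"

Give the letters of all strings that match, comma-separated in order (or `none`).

none

A → no match
B → no match
C → no match
D → no match
E → no match
F → no match
G → no match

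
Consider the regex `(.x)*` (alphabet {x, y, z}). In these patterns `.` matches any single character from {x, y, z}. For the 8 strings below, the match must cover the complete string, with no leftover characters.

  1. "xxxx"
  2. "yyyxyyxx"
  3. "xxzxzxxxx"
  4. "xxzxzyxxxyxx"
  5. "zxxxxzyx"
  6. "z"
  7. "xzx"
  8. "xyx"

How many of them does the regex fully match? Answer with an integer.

1 → match
2 → no match
3 → no match
4 → no match
5 → no match
6 → no match
7 → no match
8 → no match
Total matched: 1

1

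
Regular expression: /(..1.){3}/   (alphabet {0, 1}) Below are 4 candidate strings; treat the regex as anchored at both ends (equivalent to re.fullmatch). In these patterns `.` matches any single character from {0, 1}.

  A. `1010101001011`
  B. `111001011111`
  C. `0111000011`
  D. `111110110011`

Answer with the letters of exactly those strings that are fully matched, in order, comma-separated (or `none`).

D

A → no match
B → no match
C → no match
D → match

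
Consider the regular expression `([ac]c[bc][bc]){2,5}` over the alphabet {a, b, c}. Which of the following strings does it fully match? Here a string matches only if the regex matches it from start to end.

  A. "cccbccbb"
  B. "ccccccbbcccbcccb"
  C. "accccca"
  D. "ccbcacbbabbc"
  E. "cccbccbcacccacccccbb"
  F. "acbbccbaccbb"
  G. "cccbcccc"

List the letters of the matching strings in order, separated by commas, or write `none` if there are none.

A. "cccbccbb" → match
B → match
C. "accccca" → no match
D. "ccbcacbbabbc" → no match
E → match
F. "acbbccbaccbb" → no match
G. "cccbcccc" → match

A, B, E, G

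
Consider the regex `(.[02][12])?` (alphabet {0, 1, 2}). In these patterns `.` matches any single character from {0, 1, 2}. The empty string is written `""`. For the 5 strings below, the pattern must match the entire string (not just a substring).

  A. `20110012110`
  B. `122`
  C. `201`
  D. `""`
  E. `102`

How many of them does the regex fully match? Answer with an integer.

A. `20110012110` → no match
B. `122` → match
C. `201` → match
D. `""` → match
E. `102` → match
Total matched: 4

4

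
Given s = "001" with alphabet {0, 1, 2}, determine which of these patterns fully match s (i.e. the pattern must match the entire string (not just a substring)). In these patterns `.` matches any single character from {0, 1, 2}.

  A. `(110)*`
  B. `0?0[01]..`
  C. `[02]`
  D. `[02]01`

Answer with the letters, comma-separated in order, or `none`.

A → no match
B → no match
C → no match
D → match

D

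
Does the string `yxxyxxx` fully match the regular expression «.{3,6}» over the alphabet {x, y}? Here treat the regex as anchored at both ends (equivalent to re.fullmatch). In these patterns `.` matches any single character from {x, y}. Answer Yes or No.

No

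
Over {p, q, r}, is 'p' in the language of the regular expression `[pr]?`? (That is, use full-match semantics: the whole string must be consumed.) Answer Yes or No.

Yes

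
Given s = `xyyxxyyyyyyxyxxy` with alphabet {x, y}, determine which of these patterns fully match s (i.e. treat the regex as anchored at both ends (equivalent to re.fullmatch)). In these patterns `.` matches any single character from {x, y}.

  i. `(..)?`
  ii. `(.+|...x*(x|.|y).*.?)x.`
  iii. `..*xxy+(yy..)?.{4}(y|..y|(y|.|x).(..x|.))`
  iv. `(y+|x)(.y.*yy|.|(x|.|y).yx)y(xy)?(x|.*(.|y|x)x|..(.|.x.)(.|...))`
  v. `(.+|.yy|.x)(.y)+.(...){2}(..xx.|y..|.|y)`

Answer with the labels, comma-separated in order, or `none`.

i → no match
ii → match
iii → match
iv → match
v → match

ii, iii, iv, v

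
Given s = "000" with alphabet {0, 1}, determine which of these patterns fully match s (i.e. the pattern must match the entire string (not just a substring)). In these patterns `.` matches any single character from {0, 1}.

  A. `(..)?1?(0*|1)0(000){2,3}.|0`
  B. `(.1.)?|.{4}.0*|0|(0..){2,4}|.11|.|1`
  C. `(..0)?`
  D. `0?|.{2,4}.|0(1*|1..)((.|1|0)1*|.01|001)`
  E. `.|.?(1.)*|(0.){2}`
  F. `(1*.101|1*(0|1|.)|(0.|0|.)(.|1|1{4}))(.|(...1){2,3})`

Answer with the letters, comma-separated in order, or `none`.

A → no match
B → no match
C → match
D → match
E → no match
F → match

C, D, F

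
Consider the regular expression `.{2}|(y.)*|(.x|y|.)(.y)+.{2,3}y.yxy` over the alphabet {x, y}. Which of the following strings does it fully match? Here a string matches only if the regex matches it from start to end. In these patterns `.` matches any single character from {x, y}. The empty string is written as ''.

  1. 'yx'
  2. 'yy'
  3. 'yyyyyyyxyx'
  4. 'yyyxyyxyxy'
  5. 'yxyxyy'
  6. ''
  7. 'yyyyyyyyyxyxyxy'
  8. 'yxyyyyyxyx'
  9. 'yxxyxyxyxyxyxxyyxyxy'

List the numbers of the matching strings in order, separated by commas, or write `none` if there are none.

1, 2, 3, 4, 5, 6, 7, 8, 9

1 → match
2 → match
3 → match
4 → match
5 → match
6 → match
7 → match
8 → match
9 → match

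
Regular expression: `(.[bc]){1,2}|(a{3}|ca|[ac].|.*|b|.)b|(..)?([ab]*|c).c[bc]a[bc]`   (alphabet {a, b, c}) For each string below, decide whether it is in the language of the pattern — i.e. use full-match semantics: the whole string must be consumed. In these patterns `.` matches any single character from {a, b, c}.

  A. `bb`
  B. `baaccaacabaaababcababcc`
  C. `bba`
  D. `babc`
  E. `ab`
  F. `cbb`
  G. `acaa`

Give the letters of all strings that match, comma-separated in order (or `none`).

A → match
B → no match
C → no match
D → no match
E → match
F → match
G → no match

A, E, F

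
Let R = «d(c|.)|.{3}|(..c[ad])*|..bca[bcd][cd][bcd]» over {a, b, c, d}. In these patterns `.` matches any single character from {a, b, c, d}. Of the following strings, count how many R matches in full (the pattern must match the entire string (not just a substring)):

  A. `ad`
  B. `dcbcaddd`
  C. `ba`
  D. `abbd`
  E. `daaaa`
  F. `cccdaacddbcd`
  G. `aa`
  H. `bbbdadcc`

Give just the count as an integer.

A → no match
B → match
C → no match
D → no match
E → no match
F → match
G → no match
H → no match
Total matched: 2

2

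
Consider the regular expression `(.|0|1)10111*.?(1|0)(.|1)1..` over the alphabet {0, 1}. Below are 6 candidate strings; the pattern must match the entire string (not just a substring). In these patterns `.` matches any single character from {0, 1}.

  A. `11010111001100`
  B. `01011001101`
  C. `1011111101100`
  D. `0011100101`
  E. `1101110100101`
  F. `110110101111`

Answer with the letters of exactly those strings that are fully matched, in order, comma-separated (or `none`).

B

A → no match
B → match
C → no match
D → no match
E → no match
F → no match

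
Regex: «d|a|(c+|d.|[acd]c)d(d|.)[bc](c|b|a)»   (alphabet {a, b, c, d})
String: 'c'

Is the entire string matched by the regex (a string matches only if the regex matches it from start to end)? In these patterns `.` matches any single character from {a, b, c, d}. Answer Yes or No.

No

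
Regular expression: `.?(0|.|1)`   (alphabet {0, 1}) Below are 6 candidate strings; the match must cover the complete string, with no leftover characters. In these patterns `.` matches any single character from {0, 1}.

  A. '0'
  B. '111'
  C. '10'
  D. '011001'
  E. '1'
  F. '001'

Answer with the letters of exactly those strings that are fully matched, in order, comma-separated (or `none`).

A, C, E

A → match
B → no match
C → match
D → no match
E → match
F → no match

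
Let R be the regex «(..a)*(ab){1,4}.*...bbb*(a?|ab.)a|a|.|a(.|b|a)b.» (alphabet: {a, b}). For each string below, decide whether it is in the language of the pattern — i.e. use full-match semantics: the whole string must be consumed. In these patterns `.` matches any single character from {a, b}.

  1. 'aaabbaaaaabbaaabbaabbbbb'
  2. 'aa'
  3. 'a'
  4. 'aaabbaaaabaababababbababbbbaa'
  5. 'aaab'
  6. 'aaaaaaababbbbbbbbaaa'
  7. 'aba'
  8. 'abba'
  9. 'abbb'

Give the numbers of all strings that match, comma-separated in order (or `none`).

3, 8, 9

1 → no match
2 → no match
3 → match
4 → no match
5 → no match
6 → no match
7 → no match
8 → match
9 → match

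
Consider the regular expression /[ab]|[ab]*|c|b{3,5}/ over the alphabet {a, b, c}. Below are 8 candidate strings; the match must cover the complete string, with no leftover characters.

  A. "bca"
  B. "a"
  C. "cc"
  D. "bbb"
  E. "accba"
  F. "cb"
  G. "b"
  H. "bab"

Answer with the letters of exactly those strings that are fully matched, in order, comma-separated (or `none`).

A → no match
B → match
C → no match
D → match
E → no match
F → no match
G → match
H → match

B, D, G, H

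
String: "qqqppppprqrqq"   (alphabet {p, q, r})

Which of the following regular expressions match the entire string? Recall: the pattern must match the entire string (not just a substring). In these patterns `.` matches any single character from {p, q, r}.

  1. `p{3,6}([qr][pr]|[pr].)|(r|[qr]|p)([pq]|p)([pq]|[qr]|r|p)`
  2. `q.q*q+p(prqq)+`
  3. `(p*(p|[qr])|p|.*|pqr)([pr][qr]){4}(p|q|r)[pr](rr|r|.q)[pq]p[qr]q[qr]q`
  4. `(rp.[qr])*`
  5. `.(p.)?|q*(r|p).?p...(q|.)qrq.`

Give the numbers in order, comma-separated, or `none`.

5

1 → no match
2 → no match — must end with "prqq"
3 → no match
4 → no match
5 → match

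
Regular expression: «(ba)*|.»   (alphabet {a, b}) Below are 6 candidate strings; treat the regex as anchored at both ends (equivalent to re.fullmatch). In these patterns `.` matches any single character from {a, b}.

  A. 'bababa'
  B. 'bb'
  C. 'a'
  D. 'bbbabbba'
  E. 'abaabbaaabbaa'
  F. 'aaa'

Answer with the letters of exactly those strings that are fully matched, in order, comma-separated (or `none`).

A → match
B → no match
C → match
D → no match
E → no match
F → no match

A, C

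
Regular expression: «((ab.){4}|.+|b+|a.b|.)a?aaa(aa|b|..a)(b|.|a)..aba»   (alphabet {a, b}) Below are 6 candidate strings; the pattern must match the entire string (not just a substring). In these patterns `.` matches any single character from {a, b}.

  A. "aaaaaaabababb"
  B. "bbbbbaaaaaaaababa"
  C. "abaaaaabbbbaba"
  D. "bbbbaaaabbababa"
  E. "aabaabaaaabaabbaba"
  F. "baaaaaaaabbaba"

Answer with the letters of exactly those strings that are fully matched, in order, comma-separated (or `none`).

A → no match — must end with "aba"
B → match
C → match
D → match
E → match
F → match

B, C, D, E, F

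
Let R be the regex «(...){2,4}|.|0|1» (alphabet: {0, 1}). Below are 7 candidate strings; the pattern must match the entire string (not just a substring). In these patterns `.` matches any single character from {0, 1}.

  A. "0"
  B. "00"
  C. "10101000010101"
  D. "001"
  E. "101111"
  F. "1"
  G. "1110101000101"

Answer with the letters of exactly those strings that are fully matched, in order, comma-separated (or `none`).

A → match
B → no match
C → no match
D → no match
E → match
F → match
G → no match

A, E, F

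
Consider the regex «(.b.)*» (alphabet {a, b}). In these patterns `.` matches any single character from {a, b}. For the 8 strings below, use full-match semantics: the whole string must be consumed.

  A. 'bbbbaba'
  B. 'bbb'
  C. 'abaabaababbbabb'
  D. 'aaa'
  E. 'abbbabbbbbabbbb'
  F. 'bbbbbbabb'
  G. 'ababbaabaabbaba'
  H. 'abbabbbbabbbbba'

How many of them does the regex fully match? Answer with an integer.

A → no match
B → match
C → match
D → no match
E → no match
F → match
G → match
H → match
Total matched: 5

5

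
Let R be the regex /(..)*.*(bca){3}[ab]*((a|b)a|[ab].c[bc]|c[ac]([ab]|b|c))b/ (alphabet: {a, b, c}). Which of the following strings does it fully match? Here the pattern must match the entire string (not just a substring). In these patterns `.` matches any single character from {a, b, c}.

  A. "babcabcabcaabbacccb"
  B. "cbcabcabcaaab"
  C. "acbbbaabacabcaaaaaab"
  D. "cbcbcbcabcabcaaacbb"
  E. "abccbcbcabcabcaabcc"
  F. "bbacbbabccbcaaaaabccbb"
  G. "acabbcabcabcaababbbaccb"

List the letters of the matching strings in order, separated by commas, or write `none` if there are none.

A → match
B → match
C → no match
D → match
E → no match — must end with "b"
F → no match
G → match

A, B, D, G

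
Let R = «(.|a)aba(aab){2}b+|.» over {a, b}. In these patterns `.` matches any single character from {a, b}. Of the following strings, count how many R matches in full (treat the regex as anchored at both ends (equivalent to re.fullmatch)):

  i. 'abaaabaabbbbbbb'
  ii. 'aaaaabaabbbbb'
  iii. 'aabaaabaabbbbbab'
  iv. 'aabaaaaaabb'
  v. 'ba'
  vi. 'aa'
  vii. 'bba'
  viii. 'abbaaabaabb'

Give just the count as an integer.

0

i → no match
ii → no match
iii → no match
iv → no match
v → no match
vi → no match
vii → no match
viii → no match
Total matched: 0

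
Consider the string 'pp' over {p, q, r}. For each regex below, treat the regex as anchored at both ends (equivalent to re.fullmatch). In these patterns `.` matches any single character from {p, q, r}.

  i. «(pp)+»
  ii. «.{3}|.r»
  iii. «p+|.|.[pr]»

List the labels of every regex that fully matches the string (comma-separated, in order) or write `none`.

i, iii

i → match
ii → no match
iii → match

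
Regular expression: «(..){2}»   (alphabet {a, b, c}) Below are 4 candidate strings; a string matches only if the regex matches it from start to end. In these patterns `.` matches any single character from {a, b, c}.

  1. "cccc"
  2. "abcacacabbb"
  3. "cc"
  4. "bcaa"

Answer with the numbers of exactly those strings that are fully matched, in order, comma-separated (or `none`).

1 → match
2 → no match
3 → no match
4 → match

1, 4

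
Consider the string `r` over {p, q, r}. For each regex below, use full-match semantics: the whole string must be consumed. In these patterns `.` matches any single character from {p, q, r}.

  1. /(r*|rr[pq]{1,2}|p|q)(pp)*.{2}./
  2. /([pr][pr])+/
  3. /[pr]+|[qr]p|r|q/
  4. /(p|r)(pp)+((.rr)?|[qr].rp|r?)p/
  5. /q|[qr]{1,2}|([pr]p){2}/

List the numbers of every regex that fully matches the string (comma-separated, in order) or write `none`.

1 → no match
2 → no match
3 → match
4 → no match — must end with `p`
5 → match

3, 5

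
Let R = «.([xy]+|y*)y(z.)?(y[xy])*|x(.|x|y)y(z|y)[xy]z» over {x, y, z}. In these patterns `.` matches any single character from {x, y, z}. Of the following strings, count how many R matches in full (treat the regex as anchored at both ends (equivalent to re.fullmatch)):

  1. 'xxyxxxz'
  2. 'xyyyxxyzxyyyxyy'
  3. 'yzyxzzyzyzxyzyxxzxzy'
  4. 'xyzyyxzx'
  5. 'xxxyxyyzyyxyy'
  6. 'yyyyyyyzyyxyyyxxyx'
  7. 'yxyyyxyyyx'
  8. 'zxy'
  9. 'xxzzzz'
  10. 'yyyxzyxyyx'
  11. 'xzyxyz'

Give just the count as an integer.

4

1 → no match
2 → match
3 → no match
4 → no match
5 → match
6 → no match
7 → match
8 → match
9 → no match
10 → no match
11 → no match
Total matched: 4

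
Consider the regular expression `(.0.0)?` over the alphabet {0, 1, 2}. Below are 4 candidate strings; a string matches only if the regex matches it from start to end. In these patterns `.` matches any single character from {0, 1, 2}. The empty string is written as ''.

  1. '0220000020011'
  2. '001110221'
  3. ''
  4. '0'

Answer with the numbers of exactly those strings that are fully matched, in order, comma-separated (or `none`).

3

1 → no match
2. '001110221' → no match
3. '' → match
4. '0' → no match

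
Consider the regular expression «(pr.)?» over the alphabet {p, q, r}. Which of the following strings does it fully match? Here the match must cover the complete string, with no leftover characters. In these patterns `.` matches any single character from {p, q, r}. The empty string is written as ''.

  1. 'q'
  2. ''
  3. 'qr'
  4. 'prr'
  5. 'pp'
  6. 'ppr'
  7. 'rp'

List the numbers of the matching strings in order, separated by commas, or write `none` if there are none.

1 → no match
2 → match
3 → no match
4 → match
5 → no match
6 → no match
7 → no match

2, 4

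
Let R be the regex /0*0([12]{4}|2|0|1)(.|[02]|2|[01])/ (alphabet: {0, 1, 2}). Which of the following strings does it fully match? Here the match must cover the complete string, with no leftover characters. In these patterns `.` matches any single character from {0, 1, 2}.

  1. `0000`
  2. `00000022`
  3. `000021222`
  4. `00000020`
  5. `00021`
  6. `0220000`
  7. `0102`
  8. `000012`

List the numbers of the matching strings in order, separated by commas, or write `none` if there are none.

1. `0000` → match
2. `00000022` → match
3. `000021222` → match
4. `00000020` → match
5. `00021` → match
6. `0220000` → no match
7. `0102` → no match
8. `000012` → match

1, 2, 3, 4, 5, 8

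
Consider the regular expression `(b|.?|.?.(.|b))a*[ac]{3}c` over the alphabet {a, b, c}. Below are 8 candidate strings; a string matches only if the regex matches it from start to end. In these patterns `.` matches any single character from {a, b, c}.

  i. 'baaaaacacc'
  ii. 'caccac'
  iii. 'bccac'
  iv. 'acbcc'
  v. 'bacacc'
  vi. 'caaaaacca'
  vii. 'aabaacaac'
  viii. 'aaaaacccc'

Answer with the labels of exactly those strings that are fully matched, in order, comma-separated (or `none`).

i, ii, iii, v, vii, viii

i → match
ii → match
iii → match
iv → no match
v → match
vi → no match — must end with 'c'
vii → match
viii → match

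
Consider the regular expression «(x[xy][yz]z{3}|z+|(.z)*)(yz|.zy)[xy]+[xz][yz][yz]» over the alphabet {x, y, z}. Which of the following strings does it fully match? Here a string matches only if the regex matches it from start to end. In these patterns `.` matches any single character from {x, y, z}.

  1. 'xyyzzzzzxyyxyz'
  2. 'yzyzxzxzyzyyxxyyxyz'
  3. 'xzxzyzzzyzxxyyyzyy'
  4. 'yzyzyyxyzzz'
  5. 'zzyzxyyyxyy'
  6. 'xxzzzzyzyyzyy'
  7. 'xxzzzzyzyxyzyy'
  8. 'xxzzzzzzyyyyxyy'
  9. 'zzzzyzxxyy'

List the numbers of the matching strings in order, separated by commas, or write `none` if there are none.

2, 3, 4, 5, 6, 7, 8, 9

1 → no match
2 → match
3 → match
4 → match
5 → match
6 → match
7 → match
8 → match
9 → match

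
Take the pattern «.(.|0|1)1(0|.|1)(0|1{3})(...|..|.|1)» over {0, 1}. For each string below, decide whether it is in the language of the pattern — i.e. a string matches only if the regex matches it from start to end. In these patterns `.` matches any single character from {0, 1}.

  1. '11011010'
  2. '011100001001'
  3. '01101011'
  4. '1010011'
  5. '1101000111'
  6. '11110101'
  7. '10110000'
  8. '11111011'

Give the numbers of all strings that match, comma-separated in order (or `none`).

4, 6, 7

1. '11011010' → no match
2. '011100001001' → no match
3. '01101011' → no match
4. '1010011' → match
5. '1101000111' → no match
6. '11110101' → match
7. '10110000' → match
8. '11111011' → no match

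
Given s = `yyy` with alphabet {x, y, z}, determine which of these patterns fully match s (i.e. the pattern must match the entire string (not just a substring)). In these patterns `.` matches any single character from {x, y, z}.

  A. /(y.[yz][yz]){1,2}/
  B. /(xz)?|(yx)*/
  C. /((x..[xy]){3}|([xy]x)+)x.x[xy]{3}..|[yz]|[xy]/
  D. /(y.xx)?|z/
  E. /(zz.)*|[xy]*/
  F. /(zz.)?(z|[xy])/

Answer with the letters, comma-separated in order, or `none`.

E

A → no match
B → no match
C → no match
D → no match
E → match
F → no match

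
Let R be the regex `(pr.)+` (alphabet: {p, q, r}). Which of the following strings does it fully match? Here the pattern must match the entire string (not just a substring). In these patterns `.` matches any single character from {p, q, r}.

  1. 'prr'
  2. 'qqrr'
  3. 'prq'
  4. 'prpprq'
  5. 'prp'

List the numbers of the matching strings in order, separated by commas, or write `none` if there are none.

1, 3, 4, 5

1 → match
2 → no match — must start with 'pr'
3 → match
4 → match
5 → match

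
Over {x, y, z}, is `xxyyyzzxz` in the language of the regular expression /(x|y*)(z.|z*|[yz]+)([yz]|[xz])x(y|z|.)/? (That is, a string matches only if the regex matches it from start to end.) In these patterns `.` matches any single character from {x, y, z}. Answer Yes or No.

No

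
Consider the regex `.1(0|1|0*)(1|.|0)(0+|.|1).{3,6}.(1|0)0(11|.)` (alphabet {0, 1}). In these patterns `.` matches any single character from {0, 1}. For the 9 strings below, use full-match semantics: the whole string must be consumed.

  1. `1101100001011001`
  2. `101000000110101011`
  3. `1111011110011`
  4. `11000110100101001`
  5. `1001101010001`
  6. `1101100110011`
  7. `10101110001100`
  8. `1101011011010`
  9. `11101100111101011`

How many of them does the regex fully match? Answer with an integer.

3

1 → no match
2 → no match
3 → match
4 → match
5 → no match
6 → match
7 → no match
8 → no match
9 → no match
Total matched: 3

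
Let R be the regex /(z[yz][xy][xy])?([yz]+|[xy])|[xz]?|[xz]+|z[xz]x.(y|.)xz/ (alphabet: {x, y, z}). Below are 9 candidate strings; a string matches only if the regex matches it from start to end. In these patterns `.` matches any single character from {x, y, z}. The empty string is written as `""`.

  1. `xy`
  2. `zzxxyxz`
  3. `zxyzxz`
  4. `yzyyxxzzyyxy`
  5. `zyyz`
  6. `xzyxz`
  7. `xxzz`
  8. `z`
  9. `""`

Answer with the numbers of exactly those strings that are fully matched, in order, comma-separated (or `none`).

1 → no match
2 → match
3 → no match
4 → no match
5 → match
6 → no match
7 → match
8 → match
9 → match

2, 5, 7, 8, 9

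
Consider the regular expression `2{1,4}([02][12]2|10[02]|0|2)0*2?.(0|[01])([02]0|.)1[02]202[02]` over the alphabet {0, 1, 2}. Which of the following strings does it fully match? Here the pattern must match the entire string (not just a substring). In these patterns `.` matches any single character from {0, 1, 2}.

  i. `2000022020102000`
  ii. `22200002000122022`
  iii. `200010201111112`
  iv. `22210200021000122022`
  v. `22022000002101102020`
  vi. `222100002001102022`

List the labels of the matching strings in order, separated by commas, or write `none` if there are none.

ii, iv, v, vi

i → no match
ii → match
iii → no match
iv → match
v → match
vi → match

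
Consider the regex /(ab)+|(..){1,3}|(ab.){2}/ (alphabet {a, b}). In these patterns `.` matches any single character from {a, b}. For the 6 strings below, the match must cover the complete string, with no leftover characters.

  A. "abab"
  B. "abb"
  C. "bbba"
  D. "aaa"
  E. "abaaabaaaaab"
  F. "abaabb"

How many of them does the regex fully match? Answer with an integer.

A. "abab" → match
B. "abb" → no match
C. "bbba" → match
D. "aaa" → no match
E. "abaaabaaaaab" → no match
F. "abaabb" → match
Total matched: 3

3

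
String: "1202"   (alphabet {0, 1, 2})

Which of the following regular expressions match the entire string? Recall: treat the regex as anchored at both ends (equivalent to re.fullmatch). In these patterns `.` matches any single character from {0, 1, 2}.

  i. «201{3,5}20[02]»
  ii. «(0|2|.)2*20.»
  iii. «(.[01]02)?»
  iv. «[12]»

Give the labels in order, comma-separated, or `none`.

ii

i → no match — must start with "201"
ii → match
iii → no match
iv → no match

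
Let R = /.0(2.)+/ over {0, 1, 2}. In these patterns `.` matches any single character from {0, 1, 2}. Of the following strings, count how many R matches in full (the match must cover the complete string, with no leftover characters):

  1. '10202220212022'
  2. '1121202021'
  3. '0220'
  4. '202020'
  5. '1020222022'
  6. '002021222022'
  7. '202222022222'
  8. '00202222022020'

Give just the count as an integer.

1 → match
2. '1121202021' → no match
3. '0220' → no match
4. '202020' → match
5. '1020222022' → match
6. '002021222022' → match
7. '202222022222' → no match
8 → no match
Total matched: 4

4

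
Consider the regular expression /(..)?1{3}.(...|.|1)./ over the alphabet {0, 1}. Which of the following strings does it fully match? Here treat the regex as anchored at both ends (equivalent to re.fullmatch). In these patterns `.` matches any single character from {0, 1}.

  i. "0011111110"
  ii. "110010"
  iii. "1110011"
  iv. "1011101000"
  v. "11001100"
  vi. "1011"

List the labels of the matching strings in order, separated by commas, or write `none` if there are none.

i, iv

i → match
ii → no match
iii → no match
iv → match
v → no match
vi → no match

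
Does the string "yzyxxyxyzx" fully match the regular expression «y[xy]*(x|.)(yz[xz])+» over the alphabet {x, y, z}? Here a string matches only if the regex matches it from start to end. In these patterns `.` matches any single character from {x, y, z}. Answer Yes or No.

No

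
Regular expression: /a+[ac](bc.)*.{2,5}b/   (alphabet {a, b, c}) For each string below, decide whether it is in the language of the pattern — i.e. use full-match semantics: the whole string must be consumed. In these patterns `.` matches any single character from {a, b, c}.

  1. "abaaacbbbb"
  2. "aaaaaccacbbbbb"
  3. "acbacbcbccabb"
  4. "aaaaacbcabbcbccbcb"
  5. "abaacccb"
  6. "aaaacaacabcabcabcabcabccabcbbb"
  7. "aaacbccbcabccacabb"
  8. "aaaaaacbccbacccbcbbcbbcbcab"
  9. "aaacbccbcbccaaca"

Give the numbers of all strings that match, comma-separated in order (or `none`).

1 → no match
2 → no match
3 → no match
4 → no match
5 → no match
6 → no match
7 → match
8 → no match
9 → no match — must end with "b"

7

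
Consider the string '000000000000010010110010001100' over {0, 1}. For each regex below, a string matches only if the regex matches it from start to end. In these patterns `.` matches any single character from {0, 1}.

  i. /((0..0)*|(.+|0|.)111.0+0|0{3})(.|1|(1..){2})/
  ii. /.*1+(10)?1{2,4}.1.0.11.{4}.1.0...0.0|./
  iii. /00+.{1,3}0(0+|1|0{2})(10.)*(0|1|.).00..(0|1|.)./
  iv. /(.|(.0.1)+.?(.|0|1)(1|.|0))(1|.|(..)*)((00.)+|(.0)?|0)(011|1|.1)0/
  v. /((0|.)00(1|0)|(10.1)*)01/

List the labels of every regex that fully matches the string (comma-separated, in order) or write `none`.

i → no match
ii → no match
iii → match
iv → no match
v → no match — must end with '01'

iii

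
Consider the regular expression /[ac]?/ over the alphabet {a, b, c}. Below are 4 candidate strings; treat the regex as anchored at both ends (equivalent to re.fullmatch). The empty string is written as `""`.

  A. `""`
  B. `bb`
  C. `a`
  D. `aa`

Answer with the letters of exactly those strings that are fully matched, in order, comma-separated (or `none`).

A → match
B → no match
C → match
D → no match

A, C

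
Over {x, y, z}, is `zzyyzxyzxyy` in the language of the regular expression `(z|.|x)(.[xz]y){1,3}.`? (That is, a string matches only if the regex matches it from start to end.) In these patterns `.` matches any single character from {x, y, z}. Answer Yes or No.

No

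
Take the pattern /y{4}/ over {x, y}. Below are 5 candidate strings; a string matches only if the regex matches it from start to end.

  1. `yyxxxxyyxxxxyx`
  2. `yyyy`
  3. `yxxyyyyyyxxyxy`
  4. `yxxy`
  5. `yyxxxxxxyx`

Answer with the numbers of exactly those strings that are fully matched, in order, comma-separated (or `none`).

1 → no match — must end with `y`
2 → match
3 → no match
4 → no match
5 → no match — must end with `y`

2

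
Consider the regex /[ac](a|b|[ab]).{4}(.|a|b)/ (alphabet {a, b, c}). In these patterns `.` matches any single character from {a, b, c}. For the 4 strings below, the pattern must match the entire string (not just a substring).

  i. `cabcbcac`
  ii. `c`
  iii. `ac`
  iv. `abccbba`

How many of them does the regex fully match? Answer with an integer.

i → no match
ii → no match
iii → no match
iv → match
Total matched: 1

1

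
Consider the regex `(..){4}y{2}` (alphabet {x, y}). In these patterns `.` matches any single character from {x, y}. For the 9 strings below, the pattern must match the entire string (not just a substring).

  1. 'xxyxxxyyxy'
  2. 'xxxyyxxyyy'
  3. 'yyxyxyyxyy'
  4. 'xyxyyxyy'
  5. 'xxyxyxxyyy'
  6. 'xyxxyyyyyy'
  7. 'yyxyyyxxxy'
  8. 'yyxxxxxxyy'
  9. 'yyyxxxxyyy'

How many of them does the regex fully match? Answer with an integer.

1 → no match
2 → match
3 → match
4 → no match
5 → match
6 → match
7 → no match
8 → match
9 → match
Total matched: 6

6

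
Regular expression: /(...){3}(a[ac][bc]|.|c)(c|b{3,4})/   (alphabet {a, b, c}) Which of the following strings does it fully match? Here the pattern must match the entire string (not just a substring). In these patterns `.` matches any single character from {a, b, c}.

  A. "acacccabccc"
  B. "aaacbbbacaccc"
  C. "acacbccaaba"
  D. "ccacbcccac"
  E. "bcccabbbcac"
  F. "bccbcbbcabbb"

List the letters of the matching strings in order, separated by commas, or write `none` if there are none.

A → match
B → match
C → no match
D → no match
E → match
F → no match

A, B, E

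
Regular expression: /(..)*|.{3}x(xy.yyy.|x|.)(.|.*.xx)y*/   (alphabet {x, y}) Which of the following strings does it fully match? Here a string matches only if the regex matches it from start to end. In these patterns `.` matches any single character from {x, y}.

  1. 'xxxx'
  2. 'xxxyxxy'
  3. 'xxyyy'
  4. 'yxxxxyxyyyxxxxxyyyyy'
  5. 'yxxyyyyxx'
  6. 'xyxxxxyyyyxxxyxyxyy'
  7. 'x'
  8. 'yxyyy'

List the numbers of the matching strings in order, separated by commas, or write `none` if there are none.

1 → match
2 → no match
3 → no match
4 → match
5 → no match
6 → no match
7 → no match
8 → no match

1, 4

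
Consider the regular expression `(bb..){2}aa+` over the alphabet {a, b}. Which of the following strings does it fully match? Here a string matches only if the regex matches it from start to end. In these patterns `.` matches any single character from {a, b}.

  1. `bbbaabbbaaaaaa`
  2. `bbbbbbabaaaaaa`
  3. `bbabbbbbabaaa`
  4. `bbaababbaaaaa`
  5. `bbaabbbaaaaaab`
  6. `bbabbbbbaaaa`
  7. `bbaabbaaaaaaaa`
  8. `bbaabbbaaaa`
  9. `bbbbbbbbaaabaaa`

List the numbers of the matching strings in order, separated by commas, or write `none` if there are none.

1 → no match
2 → match
3 → no match
4 → no match
5 → no match — must end with `a`
6 → match
7 → match
8 → match
9 → no match

2, 6, 7, 8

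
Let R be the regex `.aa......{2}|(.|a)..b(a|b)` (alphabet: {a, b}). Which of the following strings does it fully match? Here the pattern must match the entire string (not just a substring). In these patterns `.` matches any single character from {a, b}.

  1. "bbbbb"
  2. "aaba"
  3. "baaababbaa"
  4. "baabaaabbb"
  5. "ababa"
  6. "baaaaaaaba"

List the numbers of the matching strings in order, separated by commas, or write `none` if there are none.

1 → match
2 → no match
3 → match
4 → match
5 → match
6 → match

1, 3, 4, 5, 6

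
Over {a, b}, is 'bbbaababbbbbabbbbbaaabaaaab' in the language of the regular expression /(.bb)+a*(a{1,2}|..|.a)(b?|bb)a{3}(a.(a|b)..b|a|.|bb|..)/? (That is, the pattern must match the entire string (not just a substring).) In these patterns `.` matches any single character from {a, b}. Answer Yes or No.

No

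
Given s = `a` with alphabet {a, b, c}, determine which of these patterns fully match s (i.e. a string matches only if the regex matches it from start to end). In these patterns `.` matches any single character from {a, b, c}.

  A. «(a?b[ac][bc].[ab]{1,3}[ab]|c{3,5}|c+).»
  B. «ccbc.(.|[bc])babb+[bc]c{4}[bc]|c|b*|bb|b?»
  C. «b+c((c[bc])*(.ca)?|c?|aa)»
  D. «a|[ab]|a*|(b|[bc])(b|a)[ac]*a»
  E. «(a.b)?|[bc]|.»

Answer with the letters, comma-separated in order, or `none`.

A → no match
B → no match
C → no match — must start with `b`
D → match
E → match

D, E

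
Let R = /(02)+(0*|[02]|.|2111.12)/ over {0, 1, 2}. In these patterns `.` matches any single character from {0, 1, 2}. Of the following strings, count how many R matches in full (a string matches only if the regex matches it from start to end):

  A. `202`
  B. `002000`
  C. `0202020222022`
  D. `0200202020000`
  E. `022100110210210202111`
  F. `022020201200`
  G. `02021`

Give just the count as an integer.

A. `202` → no match — must start with `02`
B. `002000` → no match — must start with `02`
C → no match
D → no match
E → no match
F. `022020201200` → no match
G. `02021` → match
Total matched: 1

1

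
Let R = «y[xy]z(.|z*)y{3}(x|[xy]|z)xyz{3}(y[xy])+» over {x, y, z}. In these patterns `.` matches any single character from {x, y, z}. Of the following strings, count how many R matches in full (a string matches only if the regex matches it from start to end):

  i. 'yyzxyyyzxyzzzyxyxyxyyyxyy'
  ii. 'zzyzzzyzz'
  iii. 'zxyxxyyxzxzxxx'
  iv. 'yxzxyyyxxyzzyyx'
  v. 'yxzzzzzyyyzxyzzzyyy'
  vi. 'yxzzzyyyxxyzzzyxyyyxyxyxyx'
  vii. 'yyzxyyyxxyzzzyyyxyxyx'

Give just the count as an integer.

i → match
ii. 'zzyzzzyzz' → no match — must start with 'y'
iii → no match — must start with 'y'
iv → no match
v → no match
vi → match
vii → match
Total matched: 3

3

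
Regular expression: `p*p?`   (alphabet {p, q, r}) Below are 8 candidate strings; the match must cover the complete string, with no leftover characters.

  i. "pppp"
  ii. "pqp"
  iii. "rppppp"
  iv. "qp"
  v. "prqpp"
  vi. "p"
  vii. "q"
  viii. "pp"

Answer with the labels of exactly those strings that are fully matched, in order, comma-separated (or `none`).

i → match
ii → no match
iii → no match
iv → no match
v → no match
vi → match
vii → no match
viii → match

i, vi, viii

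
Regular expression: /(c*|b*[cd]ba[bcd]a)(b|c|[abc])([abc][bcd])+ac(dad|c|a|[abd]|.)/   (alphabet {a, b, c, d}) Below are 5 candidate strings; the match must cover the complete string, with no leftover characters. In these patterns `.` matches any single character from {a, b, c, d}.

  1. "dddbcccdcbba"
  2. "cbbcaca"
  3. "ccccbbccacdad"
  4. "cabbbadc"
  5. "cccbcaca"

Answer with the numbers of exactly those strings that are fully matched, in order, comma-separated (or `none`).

2, 3, 5

1 → no match
2 → match
3 → match
4 → no match
5 → match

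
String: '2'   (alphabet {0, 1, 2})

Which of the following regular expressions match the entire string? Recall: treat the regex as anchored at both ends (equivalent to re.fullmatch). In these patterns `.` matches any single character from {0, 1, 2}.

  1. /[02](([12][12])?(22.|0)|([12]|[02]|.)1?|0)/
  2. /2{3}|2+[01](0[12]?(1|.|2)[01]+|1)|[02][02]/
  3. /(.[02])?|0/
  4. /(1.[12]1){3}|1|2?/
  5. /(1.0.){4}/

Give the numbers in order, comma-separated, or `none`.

4

1 → no match
2 → no match
3 → no match
4 → match
5 → no match — must start with '1'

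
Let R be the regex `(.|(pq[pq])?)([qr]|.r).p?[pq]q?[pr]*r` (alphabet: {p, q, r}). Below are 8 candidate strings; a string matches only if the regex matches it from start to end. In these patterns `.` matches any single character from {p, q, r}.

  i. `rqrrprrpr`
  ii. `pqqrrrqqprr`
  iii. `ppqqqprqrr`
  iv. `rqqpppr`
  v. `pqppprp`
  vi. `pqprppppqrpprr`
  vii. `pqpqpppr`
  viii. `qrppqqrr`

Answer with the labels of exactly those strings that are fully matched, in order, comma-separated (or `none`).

i → match
ii → match
iii → no match
iv → match
v → no match — must end with `r`
vi → no match
vii → match
viii → match

i, ii, iv, vii, viii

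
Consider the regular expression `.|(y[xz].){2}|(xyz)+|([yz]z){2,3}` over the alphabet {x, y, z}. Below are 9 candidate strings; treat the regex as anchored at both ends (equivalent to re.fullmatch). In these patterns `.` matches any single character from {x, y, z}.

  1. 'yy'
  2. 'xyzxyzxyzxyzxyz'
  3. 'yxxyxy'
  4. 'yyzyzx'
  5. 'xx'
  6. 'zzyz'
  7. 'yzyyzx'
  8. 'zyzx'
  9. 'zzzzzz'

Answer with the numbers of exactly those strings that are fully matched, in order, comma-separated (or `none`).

2, 3, 6, 7, 9

1 → no match
2 → match
3 → match
4 → no match
5 → no match
6 → match
7 → match
8 → no match
9 → match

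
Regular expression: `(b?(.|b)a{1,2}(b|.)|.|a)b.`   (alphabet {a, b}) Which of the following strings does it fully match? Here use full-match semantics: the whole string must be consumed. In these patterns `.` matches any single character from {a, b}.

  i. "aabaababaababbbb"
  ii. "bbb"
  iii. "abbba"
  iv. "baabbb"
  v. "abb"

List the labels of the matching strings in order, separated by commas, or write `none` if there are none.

i → no match
ii. "bbb" → match
iii. "abbba" → no match
iv. "baabbb" → match
v. "abb" → match

ii, iv, v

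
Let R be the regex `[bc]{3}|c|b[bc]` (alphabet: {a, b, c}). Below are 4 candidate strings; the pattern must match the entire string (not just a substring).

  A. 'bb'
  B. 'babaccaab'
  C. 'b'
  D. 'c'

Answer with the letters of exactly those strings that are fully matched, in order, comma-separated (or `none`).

A. 'bb' → match
B. 'babaccaab' → no match
C. 'b' → no match
D. 'c' → match

A, D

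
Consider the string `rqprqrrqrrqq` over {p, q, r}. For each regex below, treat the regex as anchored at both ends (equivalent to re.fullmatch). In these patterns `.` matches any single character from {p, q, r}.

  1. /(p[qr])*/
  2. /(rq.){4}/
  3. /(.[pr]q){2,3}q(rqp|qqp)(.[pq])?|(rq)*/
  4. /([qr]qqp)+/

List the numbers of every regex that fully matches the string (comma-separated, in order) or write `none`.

2

1 → no match
2 → match
3 → no match
4 → no match — must end with `qqp`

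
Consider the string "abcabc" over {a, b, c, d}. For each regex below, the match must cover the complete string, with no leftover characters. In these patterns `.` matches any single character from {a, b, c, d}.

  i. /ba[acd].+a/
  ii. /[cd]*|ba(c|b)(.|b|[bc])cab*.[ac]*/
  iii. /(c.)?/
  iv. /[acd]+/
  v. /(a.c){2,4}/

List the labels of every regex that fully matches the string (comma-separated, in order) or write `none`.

i → no match — must start with "ba"
ii → no match
iii → no match
iv → no match
v → match

v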